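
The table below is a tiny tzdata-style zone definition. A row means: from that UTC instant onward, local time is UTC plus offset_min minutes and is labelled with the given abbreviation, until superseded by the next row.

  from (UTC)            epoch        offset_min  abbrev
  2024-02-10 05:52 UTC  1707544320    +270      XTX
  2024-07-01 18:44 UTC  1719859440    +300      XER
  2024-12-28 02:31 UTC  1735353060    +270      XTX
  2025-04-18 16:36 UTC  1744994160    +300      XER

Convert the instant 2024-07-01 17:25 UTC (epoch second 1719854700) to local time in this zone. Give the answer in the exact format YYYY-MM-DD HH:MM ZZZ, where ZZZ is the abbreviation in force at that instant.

2024-07-01 21:55 XTX

Query: 2024-07-01 17:25 UTC
Rule 1/4 (XTX, +04:30): 2024-02-10 05:52 UTC ≤ query < 2024-07-01 18:44 UTC
17·60 + 25 + 270 = 1315 min
1315 = 0·1440 + 1315; 1315 = 21·60 + 55 → 21:55, same day
→ 2024-07-01 21:55 XTX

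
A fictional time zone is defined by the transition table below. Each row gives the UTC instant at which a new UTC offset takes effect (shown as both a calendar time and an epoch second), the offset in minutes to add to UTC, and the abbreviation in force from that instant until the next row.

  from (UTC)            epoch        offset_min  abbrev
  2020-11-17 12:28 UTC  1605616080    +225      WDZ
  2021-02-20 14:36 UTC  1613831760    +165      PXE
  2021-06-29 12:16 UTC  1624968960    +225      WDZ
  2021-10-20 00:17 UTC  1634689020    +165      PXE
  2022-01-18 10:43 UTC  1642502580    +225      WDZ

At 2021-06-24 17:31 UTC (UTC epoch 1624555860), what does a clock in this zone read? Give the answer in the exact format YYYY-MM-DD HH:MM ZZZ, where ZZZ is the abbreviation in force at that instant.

2021-06-24 20:16 PXE

Query: 2021-06-24 17:31 UTC
Rule 2/5 (PXE, +02:45): 2021-02-20 14:36 UTC ≤ query < 2021-06-29 12:16 UTC
17·60 + 31 + 165 = 1216 min
1216 = 0·1440 + 1216; 1216 = 20·60 + 16 → 20:16, same day
→ 2021-06-24 20:16 PXE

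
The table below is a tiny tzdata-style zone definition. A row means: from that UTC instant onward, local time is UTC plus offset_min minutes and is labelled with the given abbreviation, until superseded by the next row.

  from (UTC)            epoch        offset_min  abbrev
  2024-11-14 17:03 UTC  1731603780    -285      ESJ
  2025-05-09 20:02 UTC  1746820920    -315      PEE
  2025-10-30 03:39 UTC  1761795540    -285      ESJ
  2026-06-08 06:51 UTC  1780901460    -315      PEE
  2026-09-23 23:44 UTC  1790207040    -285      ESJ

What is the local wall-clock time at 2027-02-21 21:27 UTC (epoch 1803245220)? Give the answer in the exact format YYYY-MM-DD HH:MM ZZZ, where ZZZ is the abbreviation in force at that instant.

2027-02-21 16:42 ESJ

Query: 2027-02-21 21:27 UTC
Rule 5/5 (ESJ, -04:45): 2026-09-23 23:44 UTC ≤ query < +∞
21·60 + 27 - 285 = 1002 min
1002 = 0·1440 + 1002; 1002 = 16·60 + 42 → 16:42, same day
→ 2027-02-21 16:42 ESJ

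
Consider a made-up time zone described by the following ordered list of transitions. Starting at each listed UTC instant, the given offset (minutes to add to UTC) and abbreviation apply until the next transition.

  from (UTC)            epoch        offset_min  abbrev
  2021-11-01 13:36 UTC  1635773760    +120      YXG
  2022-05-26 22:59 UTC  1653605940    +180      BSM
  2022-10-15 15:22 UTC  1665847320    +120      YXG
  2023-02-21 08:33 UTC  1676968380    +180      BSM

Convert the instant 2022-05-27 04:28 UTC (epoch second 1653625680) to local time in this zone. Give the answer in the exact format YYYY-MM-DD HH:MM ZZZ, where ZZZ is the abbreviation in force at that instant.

2022-05-27 07:28 BSM

Query: 2022-05-27 04:28 UTC
Rule 2/4 (BSM, +03:00): 2022-05-26 22:59 UTC ≤ query < 2022-10-15 15:22 UTC
4·60 + 28 + 180 = 448 min
448 = 0·1440 + 448; 448 = 7·60 + 28 → 07:28, same day
→ 2022-05-27 07:28 BSM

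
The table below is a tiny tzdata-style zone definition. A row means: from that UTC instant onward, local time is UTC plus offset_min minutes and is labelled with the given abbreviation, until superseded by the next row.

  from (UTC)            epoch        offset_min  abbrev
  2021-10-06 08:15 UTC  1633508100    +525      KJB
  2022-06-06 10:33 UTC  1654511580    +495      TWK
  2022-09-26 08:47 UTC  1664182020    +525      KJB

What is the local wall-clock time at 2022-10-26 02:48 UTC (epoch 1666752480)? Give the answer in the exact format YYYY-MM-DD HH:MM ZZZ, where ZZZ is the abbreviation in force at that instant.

2022-10-26 11:33 KJB

Query: 2022-10-26 02:48 UTC
Rule 3/3 (KJB, +08:45): 2022-09-26 08:47 UTC ≤ query < +∞
2·60 + 48 + 525 = 693 min
693 = 0·1440 + 693; 693 = 11·60 + 33 → 11:33, same day
→ 2022-10-26 11:33 KJB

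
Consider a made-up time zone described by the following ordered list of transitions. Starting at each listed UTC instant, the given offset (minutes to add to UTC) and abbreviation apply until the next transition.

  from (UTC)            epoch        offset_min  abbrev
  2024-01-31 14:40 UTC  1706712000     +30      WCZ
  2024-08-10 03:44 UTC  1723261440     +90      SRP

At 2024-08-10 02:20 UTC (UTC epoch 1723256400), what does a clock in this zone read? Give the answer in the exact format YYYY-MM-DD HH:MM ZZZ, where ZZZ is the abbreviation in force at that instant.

Query: 2024-08-10 02:20 UTC
Rule 1/2 (WCZ, +00:30): 2024-01-31 14:40 UTC ≤ query < 2024-08-10 03:44 UTC
2·60 + 20 + 30 = 170 min
170 = 0·1440 + 170; 170 = 2·60 + 50 → 02:50, same day
→ 2024-08-10 02:50 WCZ

2024-08-10 02:50 WCZ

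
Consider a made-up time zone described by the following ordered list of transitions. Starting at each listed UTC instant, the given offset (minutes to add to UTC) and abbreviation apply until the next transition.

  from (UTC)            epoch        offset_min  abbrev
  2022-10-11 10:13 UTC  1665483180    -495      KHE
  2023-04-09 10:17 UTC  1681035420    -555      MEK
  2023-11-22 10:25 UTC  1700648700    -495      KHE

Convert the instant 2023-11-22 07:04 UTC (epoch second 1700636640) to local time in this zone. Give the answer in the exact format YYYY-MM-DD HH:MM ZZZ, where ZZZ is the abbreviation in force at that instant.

2023-11-21 21:49 MEK

Query: 2023-11-22 07:04 UTC
Rule 2/3 (MEK, -09:15): 2023-04-09 10:17 UTC ≤ query < 2023-11-22 10:25 UTC
7·60 + 4 - 555 = -131 min
-131 = -1·1440 + 1309; 1309 = 21·60 + 49 → 21:49, 2023-11-22 - 1 day = 2023-11-21
→ 2023-11-21 21:49 MEK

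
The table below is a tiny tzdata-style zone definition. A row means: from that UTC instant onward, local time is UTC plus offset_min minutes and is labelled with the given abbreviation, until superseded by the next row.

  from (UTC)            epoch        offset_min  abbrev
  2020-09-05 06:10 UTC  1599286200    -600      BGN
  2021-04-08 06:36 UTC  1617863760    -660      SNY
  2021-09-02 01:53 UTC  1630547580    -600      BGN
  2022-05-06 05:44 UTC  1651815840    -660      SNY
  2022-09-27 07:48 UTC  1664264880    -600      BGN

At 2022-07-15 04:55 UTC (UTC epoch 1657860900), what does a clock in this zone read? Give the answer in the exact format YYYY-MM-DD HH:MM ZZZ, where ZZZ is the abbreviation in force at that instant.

2022-07-14 17:55 SNY

Query: 2022-07-15 04:55 UTC
Rule 4/5 (SNY, -11:00): 2022-05-06 05:44 UTC ≤ query < 2022-09-27 07:48 UTC
4·60 + 55 - 660 = -365 min
-365 = -1·1440 + 1075; 1075 = 17·60 + 55 → 17:55, 2022-07-15 - 1 day = 2022-07-14
→ 2022-07-14 17:55 SNY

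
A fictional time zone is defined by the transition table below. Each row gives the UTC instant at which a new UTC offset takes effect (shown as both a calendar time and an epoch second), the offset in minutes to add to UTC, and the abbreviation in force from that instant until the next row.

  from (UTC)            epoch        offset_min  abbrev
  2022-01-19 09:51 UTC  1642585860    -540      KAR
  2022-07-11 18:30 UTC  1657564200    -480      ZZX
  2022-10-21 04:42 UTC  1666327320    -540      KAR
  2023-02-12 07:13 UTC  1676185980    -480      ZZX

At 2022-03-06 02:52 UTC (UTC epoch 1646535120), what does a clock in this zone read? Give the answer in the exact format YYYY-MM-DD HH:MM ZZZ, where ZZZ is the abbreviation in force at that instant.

Query: 2022-03-06 02:52 UTC
Rule 1/4 (KAR, -09:00): 2022-01-19 09:51 UTC ≤ query < 2022-07-11 18:30 UTC
2·60 + 52 - 540 = -368 min
-368 = -1·1440 + 1072; 1072 = 17·60 + 52 → 17:52, 2022-03-06 - 1 day = 2022-03-05
→ 2022-03-05 17:52 KAR

2022-03-05 17:52 KAR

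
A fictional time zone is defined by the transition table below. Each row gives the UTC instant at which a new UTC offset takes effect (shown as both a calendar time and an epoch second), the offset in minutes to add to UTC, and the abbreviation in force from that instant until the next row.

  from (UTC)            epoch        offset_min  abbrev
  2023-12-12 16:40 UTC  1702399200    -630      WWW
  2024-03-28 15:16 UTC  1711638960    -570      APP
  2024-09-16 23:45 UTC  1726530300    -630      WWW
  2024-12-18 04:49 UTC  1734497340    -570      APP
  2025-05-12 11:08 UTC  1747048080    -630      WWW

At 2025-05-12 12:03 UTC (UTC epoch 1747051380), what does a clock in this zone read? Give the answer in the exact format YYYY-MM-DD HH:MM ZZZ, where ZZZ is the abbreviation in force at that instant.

2025-05-12 01:33 WWW

Query: 2025-05-12 12:03 UTC
Rule 5/5 (WWW, -10:30): 2025-05-12 11:08 UTC ≤ query < +∞
12·60 + 3 - 630 = 93 min
93 = 0·1440 + 93; 93 = 1·60 + 33 → 01:33, same day
→ 2025-05-12 01:33 WWW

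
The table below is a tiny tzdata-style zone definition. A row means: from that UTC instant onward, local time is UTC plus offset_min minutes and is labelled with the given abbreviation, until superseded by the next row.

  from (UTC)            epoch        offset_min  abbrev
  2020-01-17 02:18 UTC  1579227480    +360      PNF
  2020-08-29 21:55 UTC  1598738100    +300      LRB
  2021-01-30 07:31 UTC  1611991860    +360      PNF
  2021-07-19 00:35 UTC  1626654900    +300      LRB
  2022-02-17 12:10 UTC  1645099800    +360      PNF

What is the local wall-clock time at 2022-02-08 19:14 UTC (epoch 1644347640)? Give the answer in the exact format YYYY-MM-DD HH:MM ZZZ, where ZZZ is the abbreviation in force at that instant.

Query: 2022-02-08 19:14 UTC
Rule 4/5 (LRB, +05:00): 2021-07-19 00:35 UTC ≤ query < 2022-02-17 12:10 UTC
19·60 + 14 + 300 = 1454 min
1454 = 1·1440 + 14; 14 = 0·60 + 14 → 00:14, 2022-02-08 + 1 day = 2022-02-09
→ 2022-02-09 00:14 LRB

2022-02-09 00:14 LRB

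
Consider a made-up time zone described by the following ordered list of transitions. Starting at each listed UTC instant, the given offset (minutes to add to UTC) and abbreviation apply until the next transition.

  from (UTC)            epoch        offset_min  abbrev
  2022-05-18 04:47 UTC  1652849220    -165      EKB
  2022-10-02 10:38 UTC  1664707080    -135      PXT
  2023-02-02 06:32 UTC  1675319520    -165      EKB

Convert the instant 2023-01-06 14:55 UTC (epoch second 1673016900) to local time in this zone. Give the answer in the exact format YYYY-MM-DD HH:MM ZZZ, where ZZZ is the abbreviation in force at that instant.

2023-01-06 12:40 PXT

Query: 2023-01-06 14:55 UTC
Rule 2/3 (PXT, -02:15): 2022-10-02 10:38 UTC ≤ query < 2023-02-02 06:32 UTC
14·60 + 55 - 135 = 760 min
760 = 0·1440 + 760; 760 = 12·60 + 40 → 12:40, same day
→ 2023-01-06 12:40 PXT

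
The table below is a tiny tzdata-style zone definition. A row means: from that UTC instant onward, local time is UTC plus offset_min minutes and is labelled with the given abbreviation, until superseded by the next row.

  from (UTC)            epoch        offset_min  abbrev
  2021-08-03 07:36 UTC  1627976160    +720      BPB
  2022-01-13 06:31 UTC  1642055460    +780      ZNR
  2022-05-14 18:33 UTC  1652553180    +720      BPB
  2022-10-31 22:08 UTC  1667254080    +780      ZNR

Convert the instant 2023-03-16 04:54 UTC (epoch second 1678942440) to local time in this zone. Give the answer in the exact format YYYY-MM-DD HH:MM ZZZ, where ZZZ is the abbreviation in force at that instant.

Query: 2023-03-16 04:54 UTC
Rule 4/4 (ZNR, +13:00): 2022-10-31 22:08 UTC ≤ query < +∞
4·60 + 54 + 780 = 1074 min
1074 = 0·1440 + 1074; 1074 = 17·60 + 54 → 17:54, same day
→ 2023-03-16 17:54 ZNR

2023-03-16 17:54 ZNR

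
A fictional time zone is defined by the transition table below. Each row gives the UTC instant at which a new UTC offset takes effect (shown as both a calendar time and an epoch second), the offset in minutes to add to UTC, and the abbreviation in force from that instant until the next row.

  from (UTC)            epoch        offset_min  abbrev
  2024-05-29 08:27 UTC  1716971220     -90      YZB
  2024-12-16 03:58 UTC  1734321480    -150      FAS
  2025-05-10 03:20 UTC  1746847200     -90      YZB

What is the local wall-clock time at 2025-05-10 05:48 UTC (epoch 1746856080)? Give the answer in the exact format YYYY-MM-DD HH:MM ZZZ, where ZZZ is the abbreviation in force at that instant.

Query: 2025-05-10 05:48 UTC
Rule 3/3 (YZB, -01:30): 2025-05-10 03:20 UTC ≤ query < +∞
5·60 + 48 - 90 = 258 min
258 = 0·1440 + 258; 258 = 4·60 + 18 → 04:18, same day
→ 2025-05-10 04:18 YZB

2025-05-10 04:18 YZB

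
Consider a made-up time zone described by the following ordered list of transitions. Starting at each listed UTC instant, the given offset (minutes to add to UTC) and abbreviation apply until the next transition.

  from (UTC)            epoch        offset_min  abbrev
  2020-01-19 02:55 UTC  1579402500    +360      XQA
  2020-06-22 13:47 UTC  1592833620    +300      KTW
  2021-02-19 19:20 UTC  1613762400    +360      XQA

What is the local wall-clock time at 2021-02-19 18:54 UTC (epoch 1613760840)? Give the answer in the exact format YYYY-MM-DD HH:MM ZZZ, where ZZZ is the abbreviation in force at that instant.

Query: 2021-02-19 18:54 UTC
Rule 2/3 (KTW, +05:00): 2020-06-22 13:47 UTC ≤ query < 2021-02-19 19:20 UTC
18·60 + 54 + 300 = 1434 min
1434 = 0·1440 + 1434; 1434 = 23·60 + 54 → 23:54, same day
→ 2021-02-19 23:54 KTW

2021-02-19 23:54 KTW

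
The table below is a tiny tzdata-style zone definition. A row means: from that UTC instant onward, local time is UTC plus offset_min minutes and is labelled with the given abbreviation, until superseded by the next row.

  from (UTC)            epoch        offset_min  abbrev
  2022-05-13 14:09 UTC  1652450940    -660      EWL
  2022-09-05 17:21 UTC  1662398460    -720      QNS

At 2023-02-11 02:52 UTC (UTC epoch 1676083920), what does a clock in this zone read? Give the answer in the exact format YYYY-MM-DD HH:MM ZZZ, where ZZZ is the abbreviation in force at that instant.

Query: 2023-02-11 02:52 UTC
Rule 2/2 (QNS, -12:00): 2022-09-05 17:21 UTC ≤ query < +∞
2·60 + 52 - 720 = -548 min
-548 = -1·1440 + 892; 892 = 14·60 + 52 → 14:52, 2023-02-11 - 1 day = 2023-02-10
→ 2023-02-10 14:52 QNS

2023-02-10 14:52 QNS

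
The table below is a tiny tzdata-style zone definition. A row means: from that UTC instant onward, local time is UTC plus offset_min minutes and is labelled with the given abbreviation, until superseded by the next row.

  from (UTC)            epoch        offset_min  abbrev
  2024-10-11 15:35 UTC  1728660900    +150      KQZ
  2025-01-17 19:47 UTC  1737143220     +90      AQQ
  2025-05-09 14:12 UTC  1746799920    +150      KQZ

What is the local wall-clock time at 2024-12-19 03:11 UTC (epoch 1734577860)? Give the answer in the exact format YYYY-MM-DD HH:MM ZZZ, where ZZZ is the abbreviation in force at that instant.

Query: 2024-12-19 03:11 UTC
Rule 1/3 (KQZ, +02:30): 2024-10-11 15:35 UTC ≤ query < 2025-01-17 19:47 UTC
3·60 + 11 + 150 = 341 min
341 = 0·1440 + 341; 341 = 5·60 + 41 → 05:41, same day
→ 2024-12-19 05:41 KQZ

2024-12-19 05:41 KQZ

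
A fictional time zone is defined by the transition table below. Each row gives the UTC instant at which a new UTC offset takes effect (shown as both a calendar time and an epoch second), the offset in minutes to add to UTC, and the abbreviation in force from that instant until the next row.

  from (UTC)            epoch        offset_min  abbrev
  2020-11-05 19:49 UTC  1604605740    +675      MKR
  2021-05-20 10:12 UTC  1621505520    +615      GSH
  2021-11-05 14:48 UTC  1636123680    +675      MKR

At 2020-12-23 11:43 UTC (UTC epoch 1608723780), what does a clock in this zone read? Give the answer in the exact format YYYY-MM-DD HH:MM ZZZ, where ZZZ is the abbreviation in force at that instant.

2020-12-23 22:58 MKR

Query: 2020-12-23 11:43 UTC
Rule 1/3 (MKR, +11:15): 2020-11-05 19:49 UTC ≤ query < 2021-05-20 10:12 UTC
11·60 + 43 + 675 = 1378 min
1378 = 0·1440 + 1378; 1378 = 22·60 + 58 → 22:58, same day
→ 2020-12-23 22:58 MKR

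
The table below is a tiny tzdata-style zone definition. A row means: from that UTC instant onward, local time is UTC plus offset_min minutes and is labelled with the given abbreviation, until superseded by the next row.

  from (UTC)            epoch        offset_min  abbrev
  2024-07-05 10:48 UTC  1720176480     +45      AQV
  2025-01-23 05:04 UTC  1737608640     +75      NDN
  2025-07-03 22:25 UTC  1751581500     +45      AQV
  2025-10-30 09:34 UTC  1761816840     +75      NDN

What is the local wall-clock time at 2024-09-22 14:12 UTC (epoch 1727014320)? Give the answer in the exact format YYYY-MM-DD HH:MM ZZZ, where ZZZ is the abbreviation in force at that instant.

Query: 2024-09-22 14:12 UTC
Rule 1/4 (AQV, +00:45): 2024-07-05 10:48 UTC ≤ query < 2025-01-23 05:04 UTC
14·60 + 12 + 45 = 897 min
897 = 0·1440 + 897; 897 = 14·60 + 57 → 14:57, same day
→ 2024-09-22 14:57 AQV

2024-09-22 14:57 AQV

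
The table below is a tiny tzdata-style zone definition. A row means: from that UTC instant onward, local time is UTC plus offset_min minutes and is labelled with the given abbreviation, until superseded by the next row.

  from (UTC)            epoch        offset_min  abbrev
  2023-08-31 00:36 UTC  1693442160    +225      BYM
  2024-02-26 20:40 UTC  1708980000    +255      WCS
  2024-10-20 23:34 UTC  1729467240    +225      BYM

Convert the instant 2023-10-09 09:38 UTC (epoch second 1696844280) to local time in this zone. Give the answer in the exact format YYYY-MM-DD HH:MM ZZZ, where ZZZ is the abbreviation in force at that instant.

Query: 2023-10-09 09:38 UTC
Rule 1/3 (BYM, +03:45): 2023-08-31 00:36 UTC ≤ query < 2024-02-26 20:40 UTC
9·60 + 38 + 225 = 803 min
803 = 0·1440 + 803; 803 = 13·60 + 23 → 13:23, same day
→ 2023-10-09 13:23 BYM

2023-10-09 13:23 BYM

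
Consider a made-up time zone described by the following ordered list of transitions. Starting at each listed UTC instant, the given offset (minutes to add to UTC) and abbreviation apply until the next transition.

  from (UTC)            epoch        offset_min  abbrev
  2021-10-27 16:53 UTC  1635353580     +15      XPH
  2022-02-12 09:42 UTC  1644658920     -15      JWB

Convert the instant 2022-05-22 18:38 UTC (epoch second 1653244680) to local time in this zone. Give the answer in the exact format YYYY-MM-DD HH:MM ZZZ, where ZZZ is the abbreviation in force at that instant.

Query: 2022-05-22 18:38 UTC
Rule 2/2 (JWB, -00:15): 2022-02-12 09:42 UTC ≤ query < +∞
18·60 + 38 - 15 = 1103 min
1103 = 0·1440 + 1103; 1103 = 18·60 + 23 → 18:23, same day
→ 2022-05-22 18:23 JWB

2022-05-22 18:23 JWB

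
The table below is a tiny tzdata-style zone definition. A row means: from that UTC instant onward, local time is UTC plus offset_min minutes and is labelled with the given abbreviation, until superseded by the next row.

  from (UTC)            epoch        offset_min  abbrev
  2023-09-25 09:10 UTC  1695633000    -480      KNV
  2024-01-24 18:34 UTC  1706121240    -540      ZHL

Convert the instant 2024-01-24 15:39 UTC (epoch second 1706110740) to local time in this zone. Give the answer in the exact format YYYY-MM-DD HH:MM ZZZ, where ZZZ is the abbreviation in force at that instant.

Query: 2024-01-24 15:39 UTC
Rule 1/2 (KNV, -08:00): 2023-09-25 09:10 UTC ≤ query < 2024-01-24 18:34 UTC
15·60 + 39 - 480 = 459 min
459 = 0·1440 + 459; 459 = 7·60 + 39 → 07:39, same day
→ 2024-01-24 07:39 KNV

2024-01-24 07:39 KNV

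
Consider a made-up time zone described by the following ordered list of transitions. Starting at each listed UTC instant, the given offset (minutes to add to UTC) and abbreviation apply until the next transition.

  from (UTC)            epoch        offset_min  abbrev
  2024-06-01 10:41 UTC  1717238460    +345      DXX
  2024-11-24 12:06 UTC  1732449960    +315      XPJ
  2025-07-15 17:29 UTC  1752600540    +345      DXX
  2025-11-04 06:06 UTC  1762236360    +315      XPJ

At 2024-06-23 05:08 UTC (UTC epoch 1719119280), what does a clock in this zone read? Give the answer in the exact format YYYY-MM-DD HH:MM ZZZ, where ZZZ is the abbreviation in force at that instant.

2024-06-23 10:53 DXX

Query: 2024-06-23 05:08 UTC
Rule 1/4 (DXX, +05:45): 2024-06-01 10:41 UTC ≤ query < 2024-11-24 12:06 UTC
5·60 + 8 + 345 = 653 min
653 = 0·1440 + 653; 653 = 10·60 + 53 → 10:53, same day
→ 2024-06-23 10:53 DXX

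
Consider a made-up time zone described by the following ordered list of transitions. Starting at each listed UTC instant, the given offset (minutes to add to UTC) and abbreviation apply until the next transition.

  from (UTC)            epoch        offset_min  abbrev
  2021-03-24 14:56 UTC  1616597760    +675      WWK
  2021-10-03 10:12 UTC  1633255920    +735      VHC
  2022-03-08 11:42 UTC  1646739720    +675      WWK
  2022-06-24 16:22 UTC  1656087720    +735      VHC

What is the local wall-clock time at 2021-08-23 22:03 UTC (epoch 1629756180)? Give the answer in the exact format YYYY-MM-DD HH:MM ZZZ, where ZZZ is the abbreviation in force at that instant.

2021-08-24 09:18 WWK

Query: 2021-08-23 22:03 UTC
Rule 1/4 (WWK, +11:15): 2021-03-24 14:56 UTC ≤ query < 2021-10-03 10:12 UTC
22·60 + 3 + 675 = 1998 min
1998 = 1·1440 + 558; 558 = 9·60 + 18 → 09:18, 2021-08-23 + 1 day = 2021-08-24
→ 2021-08-24 09:18 WWK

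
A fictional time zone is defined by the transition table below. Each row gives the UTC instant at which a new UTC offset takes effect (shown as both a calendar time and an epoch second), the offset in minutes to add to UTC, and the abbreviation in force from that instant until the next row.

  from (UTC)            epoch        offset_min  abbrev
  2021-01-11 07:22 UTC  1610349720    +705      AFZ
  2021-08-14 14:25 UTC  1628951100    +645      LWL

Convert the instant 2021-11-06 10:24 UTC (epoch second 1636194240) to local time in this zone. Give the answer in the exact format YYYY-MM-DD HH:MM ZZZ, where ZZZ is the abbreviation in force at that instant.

2021-11-06 21:09 LWL

Query: 2021-11-06 10:24 UTC
Rule 2/2 (LWL, +10:45): 2021-08-14 14:25 UTC ≤ query < +∞
10·60 + 24 + 645 = 1269 min
1269 = 0·1440 + 1269; 1269 = 21·60 + 9 → 21:09, same day
→ 2021-11-06 21:09 LWL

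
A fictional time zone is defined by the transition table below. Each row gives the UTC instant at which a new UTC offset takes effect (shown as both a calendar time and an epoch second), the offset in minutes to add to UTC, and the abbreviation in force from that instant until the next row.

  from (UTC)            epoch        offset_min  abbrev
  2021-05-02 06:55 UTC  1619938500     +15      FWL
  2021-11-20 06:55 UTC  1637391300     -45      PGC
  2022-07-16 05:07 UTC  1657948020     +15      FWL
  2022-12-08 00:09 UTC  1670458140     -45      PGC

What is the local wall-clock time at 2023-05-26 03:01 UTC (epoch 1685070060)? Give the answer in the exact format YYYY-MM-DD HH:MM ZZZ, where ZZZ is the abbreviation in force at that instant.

Query: 2023-05-26 03:01 UTC
Rule 4/4 (PGC, -00:45): 2022-12-08 00:09 UTC ≤ query < +∞
3·60 + 1 - 45 = 136 min
136 = 0·1440 + 136; 136 = 2·60 + 16 → 02:16, same day
→ 2023-05-26 02:16 PGC

2023-05-26 02:16 PGC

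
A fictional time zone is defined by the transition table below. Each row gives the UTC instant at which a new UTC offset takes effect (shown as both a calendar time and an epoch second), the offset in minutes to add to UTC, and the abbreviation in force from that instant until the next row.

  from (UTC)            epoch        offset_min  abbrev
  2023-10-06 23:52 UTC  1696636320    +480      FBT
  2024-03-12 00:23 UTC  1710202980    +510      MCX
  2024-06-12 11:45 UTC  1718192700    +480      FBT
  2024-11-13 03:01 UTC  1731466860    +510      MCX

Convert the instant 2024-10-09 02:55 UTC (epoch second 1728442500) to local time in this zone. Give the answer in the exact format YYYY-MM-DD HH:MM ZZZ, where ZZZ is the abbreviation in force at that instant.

Query: 2024-10-09 02:55 UTC
Rule 3/4 (FBT, +08:00): 2024-06-12 11:45 UTC ≤ query < 2024-11-13 03:01 UTC
2·60 + 55 + 480 = 655 min
655 = 0·1440 + 655; 655 = 10·60 + 55 → 10:55, same day
→ 2024-10-09 10:55 FBT

2024-10-09 10:55 FBT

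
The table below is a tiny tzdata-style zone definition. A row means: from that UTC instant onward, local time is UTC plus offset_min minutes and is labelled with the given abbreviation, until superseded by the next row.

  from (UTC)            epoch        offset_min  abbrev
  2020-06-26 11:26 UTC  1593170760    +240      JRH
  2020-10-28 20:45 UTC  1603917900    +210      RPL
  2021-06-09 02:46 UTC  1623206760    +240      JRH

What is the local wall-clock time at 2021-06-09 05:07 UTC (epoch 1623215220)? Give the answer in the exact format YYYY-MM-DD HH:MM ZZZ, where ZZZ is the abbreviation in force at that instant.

2021-06-09 09:07 JRH

Query: 2021-06-09 05:07 UTC
Rule 3/3 (JRH, +04:00): 2021-06-09 02:46 UTC ≤ query < +∞
5·60 + 7 + 240 = 547 min
547 = 0·1440 + 547; 547 = 9·60 + 7 → 09:07, same day
→ 2021-06-09 09:07 JRH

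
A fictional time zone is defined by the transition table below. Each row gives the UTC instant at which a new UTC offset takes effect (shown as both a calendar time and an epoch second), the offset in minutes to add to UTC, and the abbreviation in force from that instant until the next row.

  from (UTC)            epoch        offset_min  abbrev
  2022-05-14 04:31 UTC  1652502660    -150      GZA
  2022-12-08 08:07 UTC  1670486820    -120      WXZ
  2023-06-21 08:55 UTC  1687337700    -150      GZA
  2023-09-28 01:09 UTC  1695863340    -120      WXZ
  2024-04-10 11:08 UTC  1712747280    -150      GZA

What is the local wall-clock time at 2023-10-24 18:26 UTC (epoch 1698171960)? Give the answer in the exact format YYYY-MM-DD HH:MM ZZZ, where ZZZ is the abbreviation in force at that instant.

Query: 2023-10-24 18:26 UTC
Rule 4/5 (WXZ, -02:00): 2023-09-28 01:09 UTC ≤ query < 2024-04-10 11:08 UTC
18·60 + 26 - 120 = 986 min
986 = 0·1440 + 986; 986 = 16·60 + 26 → 16:26, same day
→ 2023-10-24 16:26 WXZ

2023-10-24 16:26 WXZ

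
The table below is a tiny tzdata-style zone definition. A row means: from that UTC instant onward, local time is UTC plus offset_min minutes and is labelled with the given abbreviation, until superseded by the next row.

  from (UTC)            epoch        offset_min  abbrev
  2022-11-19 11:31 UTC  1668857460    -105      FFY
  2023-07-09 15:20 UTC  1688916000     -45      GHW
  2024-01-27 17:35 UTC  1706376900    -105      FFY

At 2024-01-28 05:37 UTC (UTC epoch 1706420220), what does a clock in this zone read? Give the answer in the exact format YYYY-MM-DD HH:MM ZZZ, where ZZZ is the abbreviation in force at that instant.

Query: 2024-01-28 05:37 UTC
Rule 3/3 (FFY, -01:45): 2024-01-27 17:35 UTC ≤ query < +∞
5·60 + 37 - 105 = 232 min
232 = 0·1440 + 232; 232 = 3·60 + 52 → 03:52, same day
→ 2024-01-28 03:52 FFY

2024-01-28 03:52 FFY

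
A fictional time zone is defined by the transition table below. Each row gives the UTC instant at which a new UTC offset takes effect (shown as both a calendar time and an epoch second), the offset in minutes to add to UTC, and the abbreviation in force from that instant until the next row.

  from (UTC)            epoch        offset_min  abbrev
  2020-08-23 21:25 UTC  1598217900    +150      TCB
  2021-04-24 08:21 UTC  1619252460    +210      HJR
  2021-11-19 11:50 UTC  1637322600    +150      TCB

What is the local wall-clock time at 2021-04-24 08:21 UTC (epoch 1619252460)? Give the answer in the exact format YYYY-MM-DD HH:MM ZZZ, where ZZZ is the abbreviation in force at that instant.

Query: 2021-04-24 08:21 UTC
Rule 2/3 (HJR, +03:30): 2021-04-24 08:21 UTC ≤ query < 2021-11-19 11:50 UTC
8·60 + 21 + 210 = 711 min
711 = 0·1440 + 711; 711 = 11·60 + 51 → 11:51, same day
→ 2021-04-24 11:51 HJR

2021-04-24 11:51 HJR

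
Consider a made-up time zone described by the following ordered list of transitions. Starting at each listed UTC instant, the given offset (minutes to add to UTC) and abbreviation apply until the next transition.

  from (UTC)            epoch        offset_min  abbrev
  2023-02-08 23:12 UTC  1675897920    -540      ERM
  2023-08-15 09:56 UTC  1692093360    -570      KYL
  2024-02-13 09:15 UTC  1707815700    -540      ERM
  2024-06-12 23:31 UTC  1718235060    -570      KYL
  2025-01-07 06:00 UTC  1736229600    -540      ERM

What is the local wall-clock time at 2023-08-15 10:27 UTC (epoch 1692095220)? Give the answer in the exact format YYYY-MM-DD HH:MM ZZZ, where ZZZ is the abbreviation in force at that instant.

Query: 2023-08-15 10:27 UTC
Rule 2/5 (KYL, -09:30): 2023-08-15 09:56 UTC ≤ query < 2024-02-13 09:15 UTC
10·60 + 27 - 570 = 57 min
57 = 0·1440 + 57; 57 = 0·60 + 57 → 00:57, same day
→ 2023-08-15 00:57 KYL

2023-08-15 00:57 KYL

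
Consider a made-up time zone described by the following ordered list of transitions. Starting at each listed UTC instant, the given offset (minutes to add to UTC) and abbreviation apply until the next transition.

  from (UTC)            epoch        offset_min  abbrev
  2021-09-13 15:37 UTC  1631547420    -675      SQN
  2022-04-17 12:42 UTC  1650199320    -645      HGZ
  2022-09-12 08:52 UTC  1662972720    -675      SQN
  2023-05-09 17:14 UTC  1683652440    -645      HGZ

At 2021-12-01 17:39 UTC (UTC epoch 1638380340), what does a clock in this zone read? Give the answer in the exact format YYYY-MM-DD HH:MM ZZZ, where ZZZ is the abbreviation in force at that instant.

2021-12-01 06:24 SQN

Query: 2021-12-01 17:39 UTC
Rule 1/4 (SQN, -11:15): 2021-09-13 15:37 UTC ≤ query < 2022-04-17 12:42 UTC
17·60 + 39 - 675 = 384 min
384 = 0·1440 + 384; 384 = 6·60 + 24 → 06:24, same day
→ 2021-12-01 06:24 SQN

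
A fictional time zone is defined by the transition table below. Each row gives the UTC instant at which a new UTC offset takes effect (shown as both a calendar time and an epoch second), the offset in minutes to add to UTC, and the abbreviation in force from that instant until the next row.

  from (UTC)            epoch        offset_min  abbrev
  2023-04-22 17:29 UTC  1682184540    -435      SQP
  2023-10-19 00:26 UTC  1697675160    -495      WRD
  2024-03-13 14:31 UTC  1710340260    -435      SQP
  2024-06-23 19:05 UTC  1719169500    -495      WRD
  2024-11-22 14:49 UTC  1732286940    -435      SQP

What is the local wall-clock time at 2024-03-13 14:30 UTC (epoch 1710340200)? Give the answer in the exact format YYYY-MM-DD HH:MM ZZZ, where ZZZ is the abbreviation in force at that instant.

2024-03-13 06:15 WRD

Query: 2024-03-13 14:30 UTC
Rule 2/5 (WRD, -08:15): 2023-10-19 00:26 UTC ≤ query < 2024-03-13 14:31 UTC
14·60 + 30 - 495 = 375 min
375 = 0·1440 + 375; 375 = 6·60 + 15 → 06:15, same day
→ 2024-03-13 06:15 WRD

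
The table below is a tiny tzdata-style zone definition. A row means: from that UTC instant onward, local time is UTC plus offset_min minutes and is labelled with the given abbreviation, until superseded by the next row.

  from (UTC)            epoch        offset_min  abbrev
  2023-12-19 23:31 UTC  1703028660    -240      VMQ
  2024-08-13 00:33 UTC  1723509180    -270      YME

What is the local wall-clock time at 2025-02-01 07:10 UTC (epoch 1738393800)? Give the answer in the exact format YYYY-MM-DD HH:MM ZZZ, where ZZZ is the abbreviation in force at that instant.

2025-02-01 02:40 YME

Query: 2025-02-01 07:10 UTC
Rule 2/2 (YME, -04:30): 2024-08-13 00:33 UTC ≤ query < +∞
7·60 + 10 - 270 = 160 min
160 = 0·1440 + 160; 160 = 2·60 + 40 → 02:40, same day
→ 2025-02-01 02:40 YME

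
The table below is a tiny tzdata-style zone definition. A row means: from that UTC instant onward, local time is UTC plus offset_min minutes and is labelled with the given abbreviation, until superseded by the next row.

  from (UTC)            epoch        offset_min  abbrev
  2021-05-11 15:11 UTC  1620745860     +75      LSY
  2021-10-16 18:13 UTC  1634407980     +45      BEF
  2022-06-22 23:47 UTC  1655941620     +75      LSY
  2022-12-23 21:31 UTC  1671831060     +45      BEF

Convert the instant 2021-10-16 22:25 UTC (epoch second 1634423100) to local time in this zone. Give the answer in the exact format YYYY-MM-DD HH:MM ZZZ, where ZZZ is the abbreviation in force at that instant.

2021-10-16 23:10 BEF

Query: 2021-10-16 22:25 UTC
Rule 2/4 (BEF, +00:45): 2021-10-16 18:13 UTC ≤ query < 2022-06-22 23:47 UTC
22·60 + 25 + 45 = 1390 min
1390 = 0·1440 + 1390; 1390 = 23·60 + 10 → 23:10, same day
→ 2021-10-16 23:10 BEF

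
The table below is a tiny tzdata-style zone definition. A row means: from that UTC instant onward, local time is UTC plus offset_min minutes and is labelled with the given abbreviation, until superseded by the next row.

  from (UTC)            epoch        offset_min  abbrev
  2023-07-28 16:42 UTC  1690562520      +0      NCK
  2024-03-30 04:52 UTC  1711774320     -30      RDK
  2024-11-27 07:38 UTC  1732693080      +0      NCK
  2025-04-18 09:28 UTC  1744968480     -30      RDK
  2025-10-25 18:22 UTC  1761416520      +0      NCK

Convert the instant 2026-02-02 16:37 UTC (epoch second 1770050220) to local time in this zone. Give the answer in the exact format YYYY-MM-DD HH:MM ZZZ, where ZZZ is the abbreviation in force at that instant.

2026-02-02 16:37 NCK

Query: 2026-02-02 16:37 UTC
Rule 5/5 (NCK, +00:00): 2025-10-25 18:22 UTC ≤ query < +∞
16·60 + 37 + 0 = 997 min
997 = 0·1440 + 997; 997 = 16·60 + 37 → 16:37, same day
→ 2026-02-02 16:37 NCK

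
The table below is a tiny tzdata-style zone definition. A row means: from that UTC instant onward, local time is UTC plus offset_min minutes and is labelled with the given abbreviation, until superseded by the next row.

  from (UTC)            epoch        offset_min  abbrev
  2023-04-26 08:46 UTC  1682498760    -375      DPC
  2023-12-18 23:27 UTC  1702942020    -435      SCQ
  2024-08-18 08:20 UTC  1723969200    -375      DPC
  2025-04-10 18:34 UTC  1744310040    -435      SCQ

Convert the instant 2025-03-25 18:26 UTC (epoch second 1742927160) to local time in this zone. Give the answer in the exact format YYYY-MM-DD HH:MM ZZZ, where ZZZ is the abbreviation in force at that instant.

2025-03-25 12:11 DPC

Query: 2025-03-25 18:26 UTC
Rule 3/4 (DPC, -06:15): 2024-08-18 08:20 UTC ≤ query < 2025-04-10 18:34 UTC
18·60 + 26 - 375 = 731 min
731 = 0·1440 + 731; 731 = 12·60 + 11 → 12:11, same day
→ 2025-03-25 12:11 DPC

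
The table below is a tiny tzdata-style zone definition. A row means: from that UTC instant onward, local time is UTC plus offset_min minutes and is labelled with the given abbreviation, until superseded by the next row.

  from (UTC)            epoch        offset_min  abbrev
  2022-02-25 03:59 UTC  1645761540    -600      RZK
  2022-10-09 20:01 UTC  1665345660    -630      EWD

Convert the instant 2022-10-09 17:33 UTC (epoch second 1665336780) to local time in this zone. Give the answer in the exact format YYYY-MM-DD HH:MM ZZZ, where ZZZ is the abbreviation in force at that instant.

Query: 2022-10-09 17:33 UTC
Rule 1/2 (RZK, -10:00): 2022-02-25 03:59 UTC ≤ query < 2022-10-09 20:01 UTC
17·60 + 33 - 600 = 453 min
453 = 0·1440 + 453; 453 = 7·60 + 33 → 07:33, same day
→ 2022-10-09 07:33 RZK

2022-10-09 07:33 RZK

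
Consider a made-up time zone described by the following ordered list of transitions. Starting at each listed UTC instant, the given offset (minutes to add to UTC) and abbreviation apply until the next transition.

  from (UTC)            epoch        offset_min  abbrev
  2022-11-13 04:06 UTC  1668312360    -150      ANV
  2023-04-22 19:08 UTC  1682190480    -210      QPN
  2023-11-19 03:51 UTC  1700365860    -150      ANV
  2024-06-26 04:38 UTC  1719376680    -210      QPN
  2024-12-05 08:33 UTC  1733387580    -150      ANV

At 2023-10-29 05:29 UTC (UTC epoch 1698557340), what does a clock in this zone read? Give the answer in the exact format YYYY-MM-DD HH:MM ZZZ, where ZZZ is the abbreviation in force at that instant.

Query: 2023-10-29 05:29 UTC
Rule 2/5 (QPN, -03:30): 2023-04-22 19:08 UTC ≤ query < 2023-11-19 03:51 UTC
5·60 + 29 - 210 = 119 min
119 = 0·1440 + 119; 119 = 1·60 + 59 → 01:59, same day
→ 2023-10-29 01:59 QPN

2023-10-29 01:59 QPN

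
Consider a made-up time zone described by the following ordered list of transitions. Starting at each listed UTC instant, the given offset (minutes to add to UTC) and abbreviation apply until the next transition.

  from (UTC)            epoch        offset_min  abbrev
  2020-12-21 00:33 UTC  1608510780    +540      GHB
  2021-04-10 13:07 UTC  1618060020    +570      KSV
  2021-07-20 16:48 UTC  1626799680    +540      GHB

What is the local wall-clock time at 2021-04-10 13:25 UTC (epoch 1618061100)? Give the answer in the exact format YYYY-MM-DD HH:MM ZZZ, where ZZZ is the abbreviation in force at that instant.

2021-04-10 22:55 KSV

Query: 2021-04-10 13:25 UTC
Rule 2/3 (KSV, +09:30): 2021-04-10 13:07 UTC ≤ query < 2021-07-20 16:48 UTC
13·60 + 25 + 570 = 1375 min
1375 = 0·1440 + 1375; 1375 = 22·60 + 55 → 22:55, same day
→ 2021-04-10 22:55 KSV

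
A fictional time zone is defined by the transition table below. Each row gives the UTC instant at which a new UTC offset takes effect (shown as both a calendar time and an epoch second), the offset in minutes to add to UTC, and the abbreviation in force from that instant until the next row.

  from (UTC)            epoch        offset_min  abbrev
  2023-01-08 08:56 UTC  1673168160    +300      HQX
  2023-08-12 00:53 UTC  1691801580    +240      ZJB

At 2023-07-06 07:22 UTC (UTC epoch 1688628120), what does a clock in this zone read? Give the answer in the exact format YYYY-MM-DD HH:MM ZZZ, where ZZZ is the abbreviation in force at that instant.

Query: 2023-07-06 07:22 UTC
Rule 1/2 (HQX, +05:00): 2023-01-08 08:56 UTC ≤ query < 2023-08-12 00:53 UTC
7·60 + 22 + 300 = 742 min
742 = 0·1440 + 742; 742 = 12·60 + 22 → 12:22, same day
→ 2023-07-06 12:22 HQX

2023-07-06 12:22 HQX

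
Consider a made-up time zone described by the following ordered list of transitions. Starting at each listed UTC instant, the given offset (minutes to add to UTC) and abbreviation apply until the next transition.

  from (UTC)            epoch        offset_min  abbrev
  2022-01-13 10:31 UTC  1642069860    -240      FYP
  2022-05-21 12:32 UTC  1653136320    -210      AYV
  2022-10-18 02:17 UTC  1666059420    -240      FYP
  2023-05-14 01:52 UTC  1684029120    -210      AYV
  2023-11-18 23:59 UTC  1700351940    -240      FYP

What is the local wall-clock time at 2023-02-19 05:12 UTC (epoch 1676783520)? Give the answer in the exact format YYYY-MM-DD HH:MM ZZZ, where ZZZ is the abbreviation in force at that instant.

2023-02-19 01:12 FYP

Query: 2023-02-19 05:12 UTC
Rule 3/5 (FYP, -04:00): 2022-10-18 02:17 UTC ≤ query < 2023-05-14 01:52 UTC
5·60 + 12 - 240 = 72 min
72 = 0·1440 + 72; 72 = 1·60 + 12 → 01:12, same day
→ 2023-02-19 01:12 FYP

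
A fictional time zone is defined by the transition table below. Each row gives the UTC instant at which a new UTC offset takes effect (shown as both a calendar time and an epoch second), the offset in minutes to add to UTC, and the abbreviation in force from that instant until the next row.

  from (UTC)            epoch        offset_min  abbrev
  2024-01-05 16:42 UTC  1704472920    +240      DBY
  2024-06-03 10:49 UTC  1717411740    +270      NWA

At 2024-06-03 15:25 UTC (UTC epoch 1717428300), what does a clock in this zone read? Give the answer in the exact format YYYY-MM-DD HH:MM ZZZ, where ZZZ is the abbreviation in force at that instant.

2024-06-03 19:55 NWA

Query: 2024-06-03 15:25 UTC
Rule 2/2 (NWA, +04:30): 2024-06-03 10:49 UTC ≤ query < +∞
15·60 + 25 + 270 = 1195 min
1195 = 0·1440 + 1195; 1195 = 19·60 + 55 → 19:55, same day
→ 2024-06-03 19:55 NWA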